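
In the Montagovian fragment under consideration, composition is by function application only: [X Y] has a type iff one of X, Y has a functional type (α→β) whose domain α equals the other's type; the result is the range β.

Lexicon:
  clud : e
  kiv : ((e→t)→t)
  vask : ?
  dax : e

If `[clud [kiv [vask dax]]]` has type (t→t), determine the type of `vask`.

(e→(((e→t)→t)→(e→(t→t))))

For [clud [kiv [vask dax]]] to have type (t→t) with clud of type e, [kiv [vask dax]] must be the function: [kiv [vask dax]] : (e→(t→t)).
For [kiv [vask dax]] to have type (e→(t→t)) with kiv of type ((e→t)→t), [vask dax] must be the function: [vask dax] : (((e→t)→t)→(e→(t→t))).
For [vask dax] to have type (((e→t)→t)→(e→(t→t))) with dax of type e, vask must be the function: vask : (e→(((e→t)→t)→(e→(t→t)))).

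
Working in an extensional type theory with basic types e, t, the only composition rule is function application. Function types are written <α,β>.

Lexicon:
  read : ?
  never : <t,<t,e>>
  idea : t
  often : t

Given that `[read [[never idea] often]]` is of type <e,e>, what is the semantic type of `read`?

<e,<e,e>>

[read [[never idea] often]] is required to be <e,e>. [[never idea] often] : e cannot yield <e,e> as functor, so read : <e,<e,e>>.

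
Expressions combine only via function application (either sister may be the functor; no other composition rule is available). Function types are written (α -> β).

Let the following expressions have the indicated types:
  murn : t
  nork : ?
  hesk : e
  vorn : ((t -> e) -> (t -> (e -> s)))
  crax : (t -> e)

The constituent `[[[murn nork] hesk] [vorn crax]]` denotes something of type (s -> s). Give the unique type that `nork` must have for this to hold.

(t -> (e -> ((t -> (e -> s)) -> (s -> s))))

At [[[murn nork] hesk] [vorn crax]] (required: (s -> s)): [vorn crax] is (t -> (e -> s)), which is not a function with range (s -> s); hence [[murn nork] hesk] is the functor — type ((t -> (e -> s)) -> (s -> s)).
At [[murn nork] hesk] (required: ((t -> (e -> s)) -> (s -> s))): hesk is e, which is not a function with range ((t -> (e -> s)) -> (s -> s)); hence [murn nork] is the functor — type (e -> ((t -> (e -> s)) -> (s -> s))).
At [murn nork] (required: (e -> ((t -> (e -> s)) -> (s -> s)))): murn is t, which is not a function with range (e -> ((t -> (e -> s)) -> (s -> s))); hence nork is the functor — type (t -> (e -> ((t -> (e -> s)) -> (s -> s)))).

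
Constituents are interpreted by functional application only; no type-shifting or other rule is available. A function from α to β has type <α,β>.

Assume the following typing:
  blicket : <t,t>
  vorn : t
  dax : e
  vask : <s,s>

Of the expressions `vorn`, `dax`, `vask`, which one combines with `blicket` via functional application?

vorn — combines: blicket : <t,t> takes vorn : t as argument, giving t.
dax : e — does not combine with blicket.
vask : <s,s> — does not combine with blicket.

vorn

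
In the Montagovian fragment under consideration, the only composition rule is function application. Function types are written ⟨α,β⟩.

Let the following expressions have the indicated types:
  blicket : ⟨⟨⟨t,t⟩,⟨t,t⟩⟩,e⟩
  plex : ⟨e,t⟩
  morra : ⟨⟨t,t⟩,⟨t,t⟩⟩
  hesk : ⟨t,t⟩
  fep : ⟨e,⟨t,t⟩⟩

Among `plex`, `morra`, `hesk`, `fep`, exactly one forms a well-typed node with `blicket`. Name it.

morra

plex : ⟨e,t⟩ — no; blicket wants ⟨⟨t,t⟩,⟨t,t⟩⟩, and plex wants e.
morra — combines: blicket : ⟨⟨⟨t,t⟩,⟨t,t⟩⟩,e⟩ takes morra : ⟨⟨t,t⟩,⟨t,t⟩⟩ as argument, giving e.
hesk : ⟨t,t⟩ — no; blicket wants ⟨⟨t,t⟩,⟨t,t⟩⟩, and hesk wants t.
fep : ⟨e,⟨t,t⟩⟩ — no; blicket wants ⟨⟨t,t⟩,⟨t,t⟩⟩, and fep wants e.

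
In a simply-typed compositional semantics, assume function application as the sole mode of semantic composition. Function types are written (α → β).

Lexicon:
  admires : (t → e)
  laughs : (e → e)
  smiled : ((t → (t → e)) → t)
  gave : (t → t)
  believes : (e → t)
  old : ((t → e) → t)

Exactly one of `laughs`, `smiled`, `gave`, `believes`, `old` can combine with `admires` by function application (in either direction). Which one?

old

laughs : (e → e) — no; admires wants t, and laughs wants e.
smiled : ((t → (t → e)) → t) — no; admires wants t, and smiled wants (t → (t → e)).
gave : (t → t) — no; admires wants t, and gave wants t.
believes : (e → t) — no; admires wants t, and believes wants e.
old — combines: old : ((t → e) → t) takes admires : (t → e) as argument, giving t.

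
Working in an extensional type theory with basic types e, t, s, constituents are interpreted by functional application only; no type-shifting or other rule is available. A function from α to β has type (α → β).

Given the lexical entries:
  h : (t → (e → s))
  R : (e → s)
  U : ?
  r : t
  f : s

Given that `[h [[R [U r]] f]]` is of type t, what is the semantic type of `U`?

(t → ((e → s) → (s → ((t → (e → s)) → t))))

At [h [[R [U r]] f]] (required: t): h is (t → (e → s)), which is not a function with range t; hence [[R [U r]] f] is the functor — type ((t → (e → s)) → t).
At [[R [U r]] f] (required: ((t → (e → s)) → t)): f is s, which is not a function with range ((t → (e → s)) → t); hence [R [U r]] is the functor — type (s → ((t → (e → s)) → t)).
At [R [U r]] (required: (s → ((t → (e → s)) → t))): R is (e → s), which is not a function with range (s → ((t → (e → s)) → t)); hence [U r] is the functor — type ((e → s) → (s → ((t → (e → s)) → t))).
At [U r] (required: ((e → s) → (s → ((t → (e → s)) → t)))): r is t, which is not a function with range ((e → s) → (s → ((t → (e → s)) → t))); hence U is the functor — type (t → ((e → s) → (s → ((t → (e → s)) → t)))).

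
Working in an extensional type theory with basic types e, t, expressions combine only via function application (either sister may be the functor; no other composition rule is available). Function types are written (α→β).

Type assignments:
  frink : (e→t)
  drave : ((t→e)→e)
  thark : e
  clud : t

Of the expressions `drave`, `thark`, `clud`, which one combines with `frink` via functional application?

thark

drave : ((t→e)→e) — frink needs e; drave needs (t→e); neither fits.
thark — combines: frink : (e→t) takes thark : e as argument, giving t.
clud : t — frink needs e; clud needs nothing (atomic); neither fits.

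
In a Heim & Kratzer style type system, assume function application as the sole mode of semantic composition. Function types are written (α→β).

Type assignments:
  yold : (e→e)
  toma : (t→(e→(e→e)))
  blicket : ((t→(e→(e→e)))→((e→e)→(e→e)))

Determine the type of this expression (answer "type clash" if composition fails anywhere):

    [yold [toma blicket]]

(e→e)

At [toma blicket], blicket : ((t→(e→(e→e)))→((e→e)→(e→e))) takes toma : (t→(e→(e→e))), giving ((e→e)→(e→e)).
At [yold [toma blicket]], [toma blicket] : ((e→e)→(e→e)) takes yold : (e→e), giving (e→e).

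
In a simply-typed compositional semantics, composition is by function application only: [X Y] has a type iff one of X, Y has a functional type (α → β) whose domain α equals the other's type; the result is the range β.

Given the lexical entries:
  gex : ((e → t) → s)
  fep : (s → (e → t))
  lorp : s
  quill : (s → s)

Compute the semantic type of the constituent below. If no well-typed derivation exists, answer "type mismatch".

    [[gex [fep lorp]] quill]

At [fep lorp], fep : (s → (e → t)) takes lorp : s, giving (e → t).
At [gex [fep lorp]], gex : ((e → t) → s) takes [fep lorp] : (e → t), giving s.
At [[gex [fep lorp]] quill], quill : (s → s) takes [gex [fep lorp]] : s, giving s.

s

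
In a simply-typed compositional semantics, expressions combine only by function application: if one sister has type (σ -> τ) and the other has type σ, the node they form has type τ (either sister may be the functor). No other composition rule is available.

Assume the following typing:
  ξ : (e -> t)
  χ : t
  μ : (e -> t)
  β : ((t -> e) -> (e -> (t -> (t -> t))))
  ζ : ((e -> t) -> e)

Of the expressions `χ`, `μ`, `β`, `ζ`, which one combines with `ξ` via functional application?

χ : t — ξ needs e; χ needs nothing (atomic); neither fits.
μ : (e -> t) — ξ needs e; μ needs e; neither fits.
β : ((t -> e) -> (e -> (t -> (t -> t)))) — ξ needs e; β needs (t -> e); neither fits.
ζ — combines: ζ : ((e -> t) -> e) takes ξ : (e -> t) as argument, giving e.

ζ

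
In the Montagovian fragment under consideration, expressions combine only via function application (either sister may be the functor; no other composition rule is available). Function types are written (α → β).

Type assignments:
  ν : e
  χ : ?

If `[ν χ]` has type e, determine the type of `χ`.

(e → e)

For [ν χ] to have type e with ν of type e, χ must be the function: χ : (e → e).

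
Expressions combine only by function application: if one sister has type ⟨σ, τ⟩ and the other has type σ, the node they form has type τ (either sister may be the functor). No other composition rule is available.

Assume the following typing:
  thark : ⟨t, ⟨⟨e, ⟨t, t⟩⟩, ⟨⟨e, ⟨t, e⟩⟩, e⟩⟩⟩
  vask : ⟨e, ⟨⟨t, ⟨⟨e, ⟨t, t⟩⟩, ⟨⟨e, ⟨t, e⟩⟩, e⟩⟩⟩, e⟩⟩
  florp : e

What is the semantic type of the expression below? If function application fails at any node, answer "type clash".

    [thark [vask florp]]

e

[vask florp] — vask of type ⟨e, ⟨⟨t, ⟨⟨e, ⟨t, t⟩⟩, ⟨⟨e, ⟨t, e⟩⟩, e⟩⟩⟩, e⟩⟩ combines with florp of type e: type ⟨⟨t, ⟨⟨e, ⟨t, t⟩⟩, ⟨⟨e, ⟨t, e⟩⟩, e⟩⟩⟩, e⟩.
[thark [vask florp]] — [vask florp] of type ⟨⟨t, ⟨⟨e, ⟨t, t⟩⟩, ⟨⟨e, ⟨t, e⟩⟩, e⟩⟩⟩, e⟩ combines with thark of type ⟨t, ⟨⟨e, ⟨t, t⟩⟩, ⟨⟨e, ⟨t, e⟩⟩, e⟩⟩⟩: type e.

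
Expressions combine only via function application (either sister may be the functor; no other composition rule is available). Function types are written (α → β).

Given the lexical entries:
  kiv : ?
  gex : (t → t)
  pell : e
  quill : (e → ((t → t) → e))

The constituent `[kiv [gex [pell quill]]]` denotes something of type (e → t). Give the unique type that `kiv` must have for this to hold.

(e → (e → t))

[kiv [gex [pell quill]]] is required to be (e → t). [gex [pell quill]] : e cannot yield (e → t) as functor, so kiv : (e → (e → t)).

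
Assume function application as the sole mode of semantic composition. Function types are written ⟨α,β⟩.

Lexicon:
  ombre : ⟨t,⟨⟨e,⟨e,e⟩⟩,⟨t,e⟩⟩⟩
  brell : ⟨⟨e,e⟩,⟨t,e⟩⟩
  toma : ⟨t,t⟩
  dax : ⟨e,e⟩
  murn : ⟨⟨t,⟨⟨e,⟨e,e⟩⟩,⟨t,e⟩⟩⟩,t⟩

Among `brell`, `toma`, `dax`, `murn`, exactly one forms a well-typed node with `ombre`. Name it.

murn

brell : ⟨⟨e,e⟩,⟨t,e⟩⟩ — does not combine with ombre.
toma : ⟨t,t⟩ — does not combine with ombre.
dax : ⟨e,e⟩ — does not combine with ombre.
murn — combines: murn : ⟨⟨t,⟨⟨e,⟨e,e⟩⟩,⟨t,e⟩⟩⟩,t⟩ takes ombre : ⟨t,⟨⟨e,⟨e,e⟩⟩,⟨t,e⟩⟩⟩ as argument, giving t.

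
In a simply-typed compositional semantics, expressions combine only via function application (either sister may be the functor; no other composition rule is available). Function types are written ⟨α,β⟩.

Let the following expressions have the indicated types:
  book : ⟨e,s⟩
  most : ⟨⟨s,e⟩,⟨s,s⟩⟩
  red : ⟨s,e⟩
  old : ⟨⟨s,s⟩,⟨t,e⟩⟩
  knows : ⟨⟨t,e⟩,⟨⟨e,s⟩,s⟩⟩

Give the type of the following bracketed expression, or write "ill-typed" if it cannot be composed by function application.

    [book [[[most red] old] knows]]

[most red] — most of type ⟨⟨s,e⟩,⟨s,s⟩⟩ combines with red of type ⟨s,e⟩: type ⟨s,s⟩.
[[most red] old] — old of type ⟨⟨s,s⟩,⟨t,e⟩⟩ combines with [most red] of type ⟨s,s⟩: type ⟨t,e⟩.
[[[most red] old] knows] — knows of type ⟨⟨t,e⟩,⟨⟨e,s⟩,s⟩⟩ combines with [[most red] old] of type ⟨t,e⟩: type ⟨⟨e,s⟩,s⟩.
[book [[[most red] old] knows]] — [[[most red] old] knows] of type ⟨⟨e,s⟩,s⟩ combines with book of type ⟨e,s⟩: type s.

s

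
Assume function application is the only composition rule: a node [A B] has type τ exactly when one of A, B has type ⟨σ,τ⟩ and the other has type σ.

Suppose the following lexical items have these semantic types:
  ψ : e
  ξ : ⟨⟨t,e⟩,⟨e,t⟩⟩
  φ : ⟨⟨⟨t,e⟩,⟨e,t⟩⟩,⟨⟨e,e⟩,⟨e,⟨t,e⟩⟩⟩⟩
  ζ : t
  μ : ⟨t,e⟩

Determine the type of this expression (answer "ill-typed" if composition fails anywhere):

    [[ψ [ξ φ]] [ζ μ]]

ill-typed

[ξ φ]: functor φ : ⟨⟨⟨t,e⟩,⟨e,t⟩⟩,⟨⟨e,e⟩,⟨e,⟨t,e⟩⟩⟩⟩, argument ξ : ⟨⟨t,e⟩,⟨e,t⟩⟩; result ⟨⟨e,e⟩,⟨e,⟨t,e⟩⟩⟩.
[ψ [ξ φ]]: e with ⟨⟨e,e⟩,⟨e,⟨t,e⟩⟩⟩ — neither is a function whose domain matches the other; composition fails here.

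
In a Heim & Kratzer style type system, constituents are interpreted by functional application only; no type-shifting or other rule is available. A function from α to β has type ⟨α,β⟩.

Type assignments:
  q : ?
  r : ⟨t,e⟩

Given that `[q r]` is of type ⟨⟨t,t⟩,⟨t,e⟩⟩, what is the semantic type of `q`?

[q r] must have type ⟨⟨t,t⟩,⟨t,e⟩⟩. The sister r has type ⟨t,e⟩; that is not a function onto ⟨⟨t,t⟩,⟨t,e⟩⟩, so q must be the functor, of type ⟨⟨t,e⟩,⟨⟨t,t⟩,⟨t,e⟩⟩⟩.

⟨⟨t,e⟩,⟨⟨t,t⟩,⟨t,e⟩⟩⟩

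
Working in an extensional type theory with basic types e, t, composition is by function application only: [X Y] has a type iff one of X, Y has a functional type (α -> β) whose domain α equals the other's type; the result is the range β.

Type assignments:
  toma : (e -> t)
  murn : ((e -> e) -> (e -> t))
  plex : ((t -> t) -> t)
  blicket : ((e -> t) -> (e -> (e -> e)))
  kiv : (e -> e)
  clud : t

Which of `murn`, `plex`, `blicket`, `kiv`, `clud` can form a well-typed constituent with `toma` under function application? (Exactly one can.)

blicket

murn : ((e -> e) -> (e -> t)) — neither side's domain matches the other.
plex : ((t -> t) -> t) — neither side's domain matches the other.
blicket — combines: blicket : ((e -> t) -> (e -> (e -> e))) takes toma : (e -> t) as argument, giving (e -> (e -> e)).
kiv : (e -> e) — neither side's domain matches the other.
clud : t — neither side's domain matches the other.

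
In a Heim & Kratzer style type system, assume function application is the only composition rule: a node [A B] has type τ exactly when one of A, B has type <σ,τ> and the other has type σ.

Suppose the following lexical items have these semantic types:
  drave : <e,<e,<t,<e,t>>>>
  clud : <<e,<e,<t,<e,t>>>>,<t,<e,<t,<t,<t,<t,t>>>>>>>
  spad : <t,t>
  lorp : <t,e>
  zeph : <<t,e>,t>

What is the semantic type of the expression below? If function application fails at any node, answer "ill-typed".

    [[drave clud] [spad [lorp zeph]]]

<e,<t,<t,<t,<t,t>>>>>

[drave clud]: clud is <<e,<e,<t,<e,t>>>>,<t,<e,<t,<t,<t,<t,t>>>>>>>, drave is <e,<e,<t,<e,t>>>>; result <t,<e,<t,<t,<t,<t,t>>>>>>.
[lorp zeph]: zeph is <<t,e>,t>, lorp is <t,e>; result t.
[spad [lorp zeph]]: spad is <t,t>, [lorp zeph] is t; result t.
[[drave clud] [spad [lorp zeph]]]: [drave clud] is <t,<e,<t,<t,<t,<t,t>>>>>>, [spad [lorp zeph]] is t; result <e,<t,<t,<t,<t,t>>>>>.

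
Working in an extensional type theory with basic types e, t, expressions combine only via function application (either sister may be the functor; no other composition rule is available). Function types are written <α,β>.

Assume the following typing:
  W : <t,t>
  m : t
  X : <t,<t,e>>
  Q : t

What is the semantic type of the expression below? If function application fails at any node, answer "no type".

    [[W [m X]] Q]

At [m X], X : <t,<t,e>> takes m : t, giving <t,e>.
At [W [m X]]: neither <t,t> nor <t,e> can take the other as argument; the node is ill-typed.

no type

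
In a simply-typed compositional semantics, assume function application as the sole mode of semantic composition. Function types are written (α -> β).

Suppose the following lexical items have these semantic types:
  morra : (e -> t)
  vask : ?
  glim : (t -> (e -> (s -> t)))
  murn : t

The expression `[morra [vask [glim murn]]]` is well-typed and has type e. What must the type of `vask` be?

[morra [vask [glim murn]]] must have type e. The sister morra has type (e -> t); that is not a function onto e, so [vask [glim murn]] must be the functor, of type ((e -> t) -> e).
[vask [glim murn]] must have type ((e -> t) -> e). The sister [glim murn] has type (e -> (s -> t)); that is not a function onto ((e -> t) -> e), so vask must be the functor, of type ((e -> (s -> t)) -> ((e -> t) -> e)).

((e -> (s -> t)) -> ((e -> t) -> e))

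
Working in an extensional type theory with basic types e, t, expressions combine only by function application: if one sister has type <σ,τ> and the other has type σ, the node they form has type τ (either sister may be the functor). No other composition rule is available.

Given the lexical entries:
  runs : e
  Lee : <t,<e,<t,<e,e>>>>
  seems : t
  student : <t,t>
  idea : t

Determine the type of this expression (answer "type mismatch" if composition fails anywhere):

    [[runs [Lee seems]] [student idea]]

At [Lee seems], Lee : <t,<e,<t,<e,e>>>> takes seems : t, giving <e,<t,<e,e>>>.
At [runs [Lee seems]], [Lee seems] : <e,<t,<e,e>>> takes runs : e, giving <t,<e,e>>.
At [student idea], student : <t,t> takes idea : t, giving t.
At [[runs [Lee seems]] [student idea]], [runs [Lee seems]] : <t,<e,e>> takes [student idea] : t, giving <e,e>.

<e,e>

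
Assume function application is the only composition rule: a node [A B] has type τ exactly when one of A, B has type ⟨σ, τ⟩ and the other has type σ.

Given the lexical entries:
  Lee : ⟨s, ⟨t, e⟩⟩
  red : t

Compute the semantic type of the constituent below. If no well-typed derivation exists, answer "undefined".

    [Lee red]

At [Lee red]: neither ⟨s, ⟨t, e⟩⟩ nor t can take the other as argument; the node is ill-typed.

undefined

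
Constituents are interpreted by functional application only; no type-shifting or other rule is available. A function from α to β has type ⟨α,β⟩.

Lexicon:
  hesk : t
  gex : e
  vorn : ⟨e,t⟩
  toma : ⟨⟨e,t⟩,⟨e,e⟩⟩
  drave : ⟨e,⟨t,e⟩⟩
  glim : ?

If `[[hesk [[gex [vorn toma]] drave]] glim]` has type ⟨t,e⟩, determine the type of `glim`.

⟨e,⟨t,e⟩⟩

[[hesk [[gex [vorn toma]] drave]] glim] is required to be ⟨t,e⟩. [hesk [[gex [vorn toma]] drave]] : e cannot yield ⟨t,e⟩ as functor, so glim : ⟨e,⟨t,e⟩⟩.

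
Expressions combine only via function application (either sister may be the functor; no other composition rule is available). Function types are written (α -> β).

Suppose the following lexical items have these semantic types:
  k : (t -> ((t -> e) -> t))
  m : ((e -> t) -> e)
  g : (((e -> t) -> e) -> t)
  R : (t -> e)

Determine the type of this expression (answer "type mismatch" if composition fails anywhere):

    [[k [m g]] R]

[m g]: g is (((e -> t) -> e) -> t), m is ((e -> t) -> e); result t.
[k [m g]]: k is (t -> ((t -> e) -> t)), [m g] is t; result ((t -> e) -> t).
[[k [m g]] R]: [k [m g]] is ((t -> e) -> t), R is (t -> e); result t.

t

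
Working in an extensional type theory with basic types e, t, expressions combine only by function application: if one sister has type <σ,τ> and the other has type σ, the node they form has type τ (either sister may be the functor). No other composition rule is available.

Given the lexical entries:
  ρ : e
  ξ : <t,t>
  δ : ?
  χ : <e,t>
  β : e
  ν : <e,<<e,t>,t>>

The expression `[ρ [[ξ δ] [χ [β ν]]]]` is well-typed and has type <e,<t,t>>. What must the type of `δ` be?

For [ρ [[ξ δ] [χ [β ν]]]] to have type <e,<t,t>> with ρ of type e, [[ξ δ] [χ [β ν]]] must be the function: [[ξ δ] [χ [β ν]]] : <e,<e,<t,t>>>.
For [[ξ δ] [χ [β ν]]] to have type <e,<e,<t,t>>> with [χ [β ν]] of type t, [ξ δ] must be the function: [ξ δ] : <t,<e,<e,<t,t>>>>.
For [ξ δ] to have type <t,<e,<e,<t,t>>>> with ξ of type <t,t>, δ must be the function: δ : <<t,t>,<t,<e,<e,<t,t>>>>>.

<<t,t>,<t,<e,<e,<t,t>>>>>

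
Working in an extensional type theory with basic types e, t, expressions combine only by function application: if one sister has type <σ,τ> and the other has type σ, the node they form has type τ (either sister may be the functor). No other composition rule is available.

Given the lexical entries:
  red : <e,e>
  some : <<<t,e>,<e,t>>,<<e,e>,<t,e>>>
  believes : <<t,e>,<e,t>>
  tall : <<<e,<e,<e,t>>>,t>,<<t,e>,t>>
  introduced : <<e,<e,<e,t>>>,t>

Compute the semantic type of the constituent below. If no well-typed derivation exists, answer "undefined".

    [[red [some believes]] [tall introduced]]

[some believes]: functor some : <<<t,e>,<e,t>>,<<e,e>,<t,e>>>, argument believes : <<t,e>,<e,t>>; result <<e,e>,<t,e>>.
[red [some believes]]: functor [some believes] : <<e,e>,<t,e>>, argument red : <e,e>; result <t,e>.
[tall introduced]: functor tall : <<<e,<e,<e,t>>>,t>,<<t,e>,t>>, argument introduced : <<e,<e,<e,t>>>,t>; result <<t,e>,t>.
[[red [some believes]] [tall introduced]]: functor [tall introduced] : <<t,e>,t>, argument [red [some believes]] : <t,e>; result t.

t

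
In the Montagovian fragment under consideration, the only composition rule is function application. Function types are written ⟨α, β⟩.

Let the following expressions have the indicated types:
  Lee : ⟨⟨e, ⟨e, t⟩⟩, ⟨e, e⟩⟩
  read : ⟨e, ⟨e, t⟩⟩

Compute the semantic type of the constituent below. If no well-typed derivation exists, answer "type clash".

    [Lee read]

⟨e, e⟩

[Lee read]: Lee is ⟨⟨e, ⟨e, t⟩⟩, ⟨e, e⟩⟩, read is ⟨e, ⟨e, t⟩⟩; result ⟨e, e⟩.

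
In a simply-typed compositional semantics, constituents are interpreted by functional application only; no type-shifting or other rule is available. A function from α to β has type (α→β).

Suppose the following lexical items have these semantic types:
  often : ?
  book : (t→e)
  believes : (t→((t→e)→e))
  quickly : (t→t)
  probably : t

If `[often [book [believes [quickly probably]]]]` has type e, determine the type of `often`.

(e→e)

[often [book [believes [quickly probably]]]] is required to be e. [book [believes [quickly probably]]] : e cannot yield e as functor, so often : (e→e).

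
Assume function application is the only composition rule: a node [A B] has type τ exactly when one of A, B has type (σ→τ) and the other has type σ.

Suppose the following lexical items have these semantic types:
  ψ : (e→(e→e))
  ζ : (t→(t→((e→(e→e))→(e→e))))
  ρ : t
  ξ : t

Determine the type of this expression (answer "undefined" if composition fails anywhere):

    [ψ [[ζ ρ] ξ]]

(e→e)

[ζ ρ]: ζ is (t→(t→((e→(e→e))→(e→e)))), ρ is t; result (t→((e→(e→e))→(e→e))).
[[ζ ρ] ξ]: [ζ ρ] is (t→((e→(e→e))→(e→e))), ξ is t; result ((e→(e→e))→(e→e)).
[ψ [[ζ ρ] ξ]]: [[ζ ρ] ξ] is ((e→(e→e))→(e→e)), ψ is (e→(e→e)); result (e→e).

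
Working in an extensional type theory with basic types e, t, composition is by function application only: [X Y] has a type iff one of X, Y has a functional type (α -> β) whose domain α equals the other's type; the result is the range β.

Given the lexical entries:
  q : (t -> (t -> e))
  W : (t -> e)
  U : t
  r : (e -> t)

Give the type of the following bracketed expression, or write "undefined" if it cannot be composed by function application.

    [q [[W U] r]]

(t -> e)

[W U]: W is (t -> e), U is t; result e.
[[W U] r]: r is (e -> t), [W U] is e; result t.
[q [[W U] r]]: q is (t -> (t -> e)), [[W U] r] is t; result (t -> e).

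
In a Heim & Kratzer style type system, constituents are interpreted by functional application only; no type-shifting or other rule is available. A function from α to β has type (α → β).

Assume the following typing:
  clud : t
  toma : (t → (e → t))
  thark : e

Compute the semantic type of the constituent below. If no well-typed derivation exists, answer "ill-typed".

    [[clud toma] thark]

t

[clud toma]: functor toma : (t → (e → t)), argument clud : t; result (e → t).
[[clud toma] thark]: functor [clud toma] : (e → t), argument thark : e; result t.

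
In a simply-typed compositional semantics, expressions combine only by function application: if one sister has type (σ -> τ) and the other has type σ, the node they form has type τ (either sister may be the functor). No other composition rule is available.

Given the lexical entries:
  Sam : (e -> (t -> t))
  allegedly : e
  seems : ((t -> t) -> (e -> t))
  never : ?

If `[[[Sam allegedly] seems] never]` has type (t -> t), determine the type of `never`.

((e -> t) -> (t -> t))

[[[Sam allegedly] seems] never] is required to be (t -> t). [[Sam allegedly] seems] : (e -> t) cannot yield (t -> t) as functor, so never : ((e -> t) -> (t -> t)).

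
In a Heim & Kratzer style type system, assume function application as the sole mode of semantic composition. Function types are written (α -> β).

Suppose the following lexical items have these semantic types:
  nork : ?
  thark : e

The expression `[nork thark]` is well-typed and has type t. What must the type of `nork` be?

(e -> t)

At [nork thark] (required: t): thark is e, which is not a function with range t; hence nork is the functor — type (e -> t).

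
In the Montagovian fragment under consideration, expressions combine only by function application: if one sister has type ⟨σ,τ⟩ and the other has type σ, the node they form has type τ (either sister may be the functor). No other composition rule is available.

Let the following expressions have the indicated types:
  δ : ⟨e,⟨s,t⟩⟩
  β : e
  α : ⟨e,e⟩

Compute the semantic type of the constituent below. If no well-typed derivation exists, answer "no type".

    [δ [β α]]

[β α] — α of type ⟨e,e⟩ combines with β of type e: type e.
[δ [β α]] — δ of type ⟨e,⟨s,t⟩⟩ combines with [β α] of type e: type ⟨s,t⟩.

⟨s,t⟩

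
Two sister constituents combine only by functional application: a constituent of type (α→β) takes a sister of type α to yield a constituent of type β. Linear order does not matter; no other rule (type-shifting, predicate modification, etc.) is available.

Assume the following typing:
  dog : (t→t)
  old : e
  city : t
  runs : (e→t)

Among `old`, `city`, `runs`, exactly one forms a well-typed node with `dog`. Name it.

old : e — does not combine with dog.
city — combines: dog : (t→t) takes city : t as argument, giving t.
runs : (e→t) — does not combine with dog.

city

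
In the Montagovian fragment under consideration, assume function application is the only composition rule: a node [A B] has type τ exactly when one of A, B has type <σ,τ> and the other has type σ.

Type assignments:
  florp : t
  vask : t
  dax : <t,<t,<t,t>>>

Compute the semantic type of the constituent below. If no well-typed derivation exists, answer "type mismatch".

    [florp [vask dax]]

<t,t>

At [vask dax], dax : <t,<t,<t,t>>> takes vask : t, giving <t,<t,t>>.
At [florp [vask dax]], [vask dax] : <t,<t,t>> takes florp : t, giving <t,t>.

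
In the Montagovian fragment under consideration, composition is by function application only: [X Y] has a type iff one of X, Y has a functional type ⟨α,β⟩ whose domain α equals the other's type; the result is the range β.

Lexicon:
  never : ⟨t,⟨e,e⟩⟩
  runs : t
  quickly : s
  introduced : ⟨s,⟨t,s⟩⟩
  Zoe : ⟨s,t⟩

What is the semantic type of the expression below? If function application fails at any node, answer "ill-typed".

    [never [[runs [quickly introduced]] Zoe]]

At [quickly introduced], introduced : ⟨s,⟨t,s⟩⟩ takes quickly : s, giving ⟨t,s⟩.
At [runs [quickly introduced]], [quickly introduced] : ⟨t,s⟩ takes runs : t, giving s.
At [[runs [quickly introduced]] Zoe], Zoe : ⟨s,t⟩ takes [runs [quickly introduced]] : s, giving t.
At [never [[runs [quickly introduced]] Zoe]], never : ⟨t,⟨e,e⟩⟩ takes [[runs [quickly introduced]] Zoe] : t, giving ⟨e,e⟩.

⟨e,e⟩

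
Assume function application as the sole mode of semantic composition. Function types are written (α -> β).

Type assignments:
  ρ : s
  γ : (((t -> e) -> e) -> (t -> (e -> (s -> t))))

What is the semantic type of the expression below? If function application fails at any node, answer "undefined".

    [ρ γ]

undefined

At [ρ γ]: neither s nor (((t -> e) -> e) -> (t -> (e -> (s -> t)))) can take the other as argument; the node is ill-typed.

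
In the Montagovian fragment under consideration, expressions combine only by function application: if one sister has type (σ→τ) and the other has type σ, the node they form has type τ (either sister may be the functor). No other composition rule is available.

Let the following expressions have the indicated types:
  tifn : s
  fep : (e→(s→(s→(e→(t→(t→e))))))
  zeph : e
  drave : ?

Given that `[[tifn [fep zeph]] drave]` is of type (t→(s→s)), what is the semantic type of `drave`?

[[tifn [fep zeph]] drave] is required to be (t→(s→s)). [tifn [fep zeph]] : (s→(e→(t→(t→e)))) cannot yield (t→(s→s)) as functor, so drave : ((s→(e→(t→(t→e))))→(t→(s→s))).

((s→(e→(t→(t→e))))→(t→(s→s)))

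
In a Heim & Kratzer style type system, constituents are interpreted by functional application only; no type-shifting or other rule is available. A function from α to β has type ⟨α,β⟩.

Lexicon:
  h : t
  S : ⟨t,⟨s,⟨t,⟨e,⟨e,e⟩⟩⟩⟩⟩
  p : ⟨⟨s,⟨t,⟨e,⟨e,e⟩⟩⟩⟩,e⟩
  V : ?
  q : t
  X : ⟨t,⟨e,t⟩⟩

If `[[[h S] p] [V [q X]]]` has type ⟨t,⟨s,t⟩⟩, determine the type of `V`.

⟨⟨e,t⟩,⟨e,⟨t,⟨s,t⟩⟩⟩⟩

[[[h S] p] [V [q X]]] must have type ⟨t,⟨s,t⟩⟩. The sister [[h S] p] has type e; that is not a function onto ⟨t,⟨s,t⟩⟩, so [V [q X]] must be the functor, of type ⟨e,⟨t,⟨s,t⟩⟩⟩.
[V [q X]] must have type ⟨e,⟨t,⟨s,t⟩⟩⟩. The sister [q X] has type ⟨e,t⟩; that is not a function onto ⟨e,⟨t,⟨s,t⟩⟩⟩, so V must be the functor, of type ⟨⟨e,t⟩,⟨e,⟨t,⟨s,t⟩⟩⟩⟩.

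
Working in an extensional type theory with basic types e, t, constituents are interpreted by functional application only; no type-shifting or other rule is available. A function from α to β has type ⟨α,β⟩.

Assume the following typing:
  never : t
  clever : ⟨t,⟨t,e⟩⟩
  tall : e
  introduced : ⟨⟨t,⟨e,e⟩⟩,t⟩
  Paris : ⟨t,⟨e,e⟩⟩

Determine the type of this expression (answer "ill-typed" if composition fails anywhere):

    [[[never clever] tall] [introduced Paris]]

[never clever] — clever of type ⟨t,⟨t,e⟩⟩ combines with never of type t: type ⟨t,e⟩.
At [[never clever] tall]: neither ⟨t,e⟩ nor e can take the other as argument; the node is ill-typed.

ill-typed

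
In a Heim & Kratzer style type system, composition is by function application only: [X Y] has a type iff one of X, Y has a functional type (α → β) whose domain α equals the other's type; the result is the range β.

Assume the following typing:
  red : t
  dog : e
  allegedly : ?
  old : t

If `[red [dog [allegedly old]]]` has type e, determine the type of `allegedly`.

(t → (e → (t → e)))

[red [dog [allegedly old]]] must have type e. The sister red has type t; that is not a function onto e, so [dog [allegedly old]] must be the functor, of type (t → e).
[dog [allegedly old]] must have type (t → e). The sister dog has type e; that is not a function onto (t → e), so [allegedly old] must be the functor, of type (e → (t → e)).
[allegedly old] must have type (e → (t → e)). The sister old has type t; that is not a function onto (e → (t → e)), so allegedly must be the functor, of type (t → (e → (t → e))).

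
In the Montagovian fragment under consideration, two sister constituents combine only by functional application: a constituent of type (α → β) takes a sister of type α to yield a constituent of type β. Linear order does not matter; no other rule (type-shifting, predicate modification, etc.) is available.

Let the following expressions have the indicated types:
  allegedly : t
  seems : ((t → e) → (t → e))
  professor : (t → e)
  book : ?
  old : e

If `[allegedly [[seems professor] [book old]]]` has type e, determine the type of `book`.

(e → ((t → e) → (t → e)))

For [allegedly [[seems professor] [book old]]] to have type e with allegedly of type t, [[seems professor] [book old]] must be the function: [[seems professor] [book old]] : (t → e).
For [[seems professor] [book old]] to have type (t → e) with [seems professor] of type (t → e), [book old] must be the function: [book old] : ((t → e) → (t → e)).
For [book old] to have type ((t → e) → (t → e)) with old of type e, book must be the function: book : (e → ((t → e) → (t → e))).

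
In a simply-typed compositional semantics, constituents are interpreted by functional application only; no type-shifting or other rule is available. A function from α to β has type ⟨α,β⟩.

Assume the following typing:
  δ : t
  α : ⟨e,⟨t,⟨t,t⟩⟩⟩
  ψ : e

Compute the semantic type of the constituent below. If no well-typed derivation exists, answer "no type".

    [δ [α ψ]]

⟨t,t⟩

[α ψ]: α is ⟨e,⟨t,⟨t,t⟩⟩⟩, ψ is e; result ⟨t,⟨t,t⟩⟩.
[δ [α ψ]]: [α ψ] is ⟨t,⟨t,t⟩⟩, δ is t; result ⟨t,t⟩.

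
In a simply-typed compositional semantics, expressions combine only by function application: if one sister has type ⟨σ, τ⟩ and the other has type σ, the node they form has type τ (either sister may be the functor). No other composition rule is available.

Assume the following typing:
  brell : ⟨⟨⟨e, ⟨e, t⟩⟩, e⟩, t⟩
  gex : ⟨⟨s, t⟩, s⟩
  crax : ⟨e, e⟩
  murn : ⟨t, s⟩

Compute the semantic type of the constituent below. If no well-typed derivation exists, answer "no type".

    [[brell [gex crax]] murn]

[gex crax]: ⟨⟨s, t⟩, s⟩ and ⟨e, e⟩ cannot combine by function application — type clash.

no type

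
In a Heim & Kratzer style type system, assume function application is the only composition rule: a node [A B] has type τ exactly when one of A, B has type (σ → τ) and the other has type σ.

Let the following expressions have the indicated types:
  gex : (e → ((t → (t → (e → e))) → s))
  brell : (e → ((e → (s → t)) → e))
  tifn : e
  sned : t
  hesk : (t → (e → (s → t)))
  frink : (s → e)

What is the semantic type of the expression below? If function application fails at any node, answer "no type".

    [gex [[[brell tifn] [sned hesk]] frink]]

[brell tifn] — brell of type (e → ((e → (s → t)) → e)) combines with tifn of type e: type ((e → (s → t)) → e).
[sned hesk] — hesk of type (t → (e → (s → t))) combines with sned of type t: type (e → (s → t)).
[[brell tifn] [sned hesk]] — [brell tifn] of type ((e → (s → t)) → e) combines with [sned hesk] of type (e → (s → t)): type e.
[[[brell tifn] [sned hesk]] frink]: e with (s → e) — neither is a function whose domain matches the other; composition fails here.

no type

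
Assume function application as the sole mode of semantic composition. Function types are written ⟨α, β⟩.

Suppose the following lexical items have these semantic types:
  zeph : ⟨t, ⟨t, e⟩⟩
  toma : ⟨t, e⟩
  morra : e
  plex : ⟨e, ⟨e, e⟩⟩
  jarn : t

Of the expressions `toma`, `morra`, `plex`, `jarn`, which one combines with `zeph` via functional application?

jarn

toma : ⟨t, e⟩ — neither side's domain matches the other.
morra : e — neither side's domain matches the other.
plex : ⟨e, ⟨e, e⟩⟩ — neither side's domain matches the other.
jarn — combines: zeph : ⟨t, ⟨t, e⟩⟩ takes jarn : t as argument, giving ⟨t, e⟩.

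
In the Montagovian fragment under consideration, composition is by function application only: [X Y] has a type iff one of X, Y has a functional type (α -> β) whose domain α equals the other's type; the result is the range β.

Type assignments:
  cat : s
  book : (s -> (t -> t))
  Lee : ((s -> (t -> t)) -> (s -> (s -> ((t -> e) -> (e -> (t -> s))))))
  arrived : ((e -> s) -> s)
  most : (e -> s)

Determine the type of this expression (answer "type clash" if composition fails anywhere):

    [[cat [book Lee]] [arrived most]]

((t -> e) -> (e -> (t -> s)))

[book Lee]: functor Lee : ((s -> (t -> t)) -> (s -> (s -> ((t -> e) -> (e -> (t -> s)))))), argument book : (s -> (t -> t)); result (s -> (s -> ((t -> e) -> (e -> (t -> s))))).
[cat [book Lee]]: functor [book Lee] : (s -> (s -> ((t -> e) -> (e -> (t -> s))))), argument cat : s; result (s -> ((t -> e) -> (e -> (t -> s)))).
[arrived most]: functor arrived : ((e -> s) -> s), argument most : (e -> s); result s.
[[cat [book Lee]] [arrived most]]: functor [cat [book Lee]] : (s -> ((t -> e) -> (e -> (t -> s)))), argument [arrived most] : s; result ((t -> e) -> (e -> (t -> s))).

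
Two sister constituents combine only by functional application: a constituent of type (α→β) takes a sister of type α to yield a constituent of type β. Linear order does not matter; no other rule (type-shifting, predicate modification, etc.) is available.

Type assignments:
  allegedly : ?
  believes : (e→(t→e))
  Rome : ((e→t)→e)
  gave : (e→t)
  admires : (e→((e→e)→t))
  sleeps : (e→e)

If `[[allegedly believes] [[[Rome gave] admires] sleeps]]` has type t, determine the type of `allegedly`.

((e→(t→e))→(t→t))

At [[allegedly believes] [[[Rome gave] admires] sleeps]] (required: t): [[[Rome gave] admires] sleeps] is t, which is not a function with range t; hence [allegedly believes] is the functor — type (t→t).
At [allegedly believes] (required: (t→t)): believes is (e→(t→e)), which is not a function with range (t→t); hence allegedly is the functor — type ((e→(t→e))→(t→t)).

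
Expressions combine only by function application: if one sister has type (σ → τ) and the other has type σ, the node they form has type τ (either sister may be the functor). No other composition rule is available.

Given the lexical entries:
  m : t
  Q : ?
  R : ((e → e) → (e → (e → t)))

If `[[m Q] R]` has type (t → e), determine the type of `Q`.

(t → (((e → e) → (e → (e → t))) → (t → e)))

[[m Q] R] must have type (t → e). The sister R has type ((e → e) → (e → (e → t))); that is not a function onto (t → e), so [m Q] must be the functor, of type (((e → e) → (e → (e → t))) → (t → e)).
[m Q] must have type (((e → e) → (e → (e → t))) → (t → e)). The sister m has type t; that is not a function onto (((e → e) → (e → (e → t))) → (t → e)), so Q must be the functor, of type (t → (((e → e) → (e → (e → t))) → (t → e))).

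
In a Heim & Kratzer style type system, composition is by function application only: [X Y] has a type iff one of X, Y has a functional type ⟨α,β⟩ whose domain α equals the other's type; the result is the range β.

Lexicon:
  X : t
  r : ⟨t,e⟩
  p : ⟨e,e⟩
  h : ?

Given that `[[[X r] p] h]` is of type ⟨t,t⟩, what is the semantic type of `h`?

At [[[X r] p] h] (required: ⟨t,t⟩): [[X r] p] is e, which is not a function with range ⟨t,t⟩; hence h is the functor — type ⟨e,⟨t,t⟩⟩.

⟨e,⟨t,t⟩⟩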